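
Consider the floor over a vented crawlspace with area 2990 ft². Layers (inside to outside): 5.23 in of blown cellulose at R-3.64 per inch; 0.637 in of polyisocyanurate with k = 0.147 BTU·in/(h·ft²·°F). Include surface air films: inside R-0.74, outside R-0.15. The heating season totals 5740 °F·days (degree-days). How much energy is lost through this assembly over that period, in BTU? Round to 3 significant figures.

5.23 × 3.64 = 19.04
0.637/0.147 = 4.333
R_total = 0.74 + 19.04 + 4.333 + 0.15 = 24.26 ft²·°F·h/BTU
E = A × HDD × 24 / R = 2990 × 5740 × 24 / 24.26 = 16980000 BTU

17000000 BTU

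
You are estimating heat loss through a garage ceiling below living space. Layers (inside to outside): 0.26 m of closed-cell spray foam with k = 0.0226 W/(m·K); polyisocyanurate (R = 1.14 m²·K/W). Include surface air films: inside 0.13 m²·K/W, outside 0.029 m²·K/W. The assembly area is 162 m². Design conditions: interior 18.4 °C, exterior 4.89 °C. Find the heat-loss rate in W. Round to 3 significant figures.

171 W

0.26/0.0226 = 11.5
R_total = 0.13 + 11.5 + 1.14 + 0.029 = 12.8 m²·K/W
Q = A·ΔT/R = 162 × (18.4 − 4.89) / 12.8 = 170.9 W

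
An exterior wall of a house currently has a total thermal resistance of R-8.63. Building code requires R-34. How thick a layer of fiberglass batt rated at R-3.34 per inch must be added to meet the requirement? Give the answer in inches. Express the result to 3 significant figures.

7.60 in

ΔR = 34 − 8.63 = 25.37 ft²·°F·h/BTU
L = ΔR / (R/in) = 25.37/3.34 = 7.596 in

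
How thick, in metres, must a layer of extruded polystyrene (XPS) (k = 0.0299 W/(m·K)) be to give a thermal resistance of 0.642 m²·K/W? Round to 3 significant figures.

L = R·k = 0.642 × 0.0299 = 0.0192 m

0.0192 m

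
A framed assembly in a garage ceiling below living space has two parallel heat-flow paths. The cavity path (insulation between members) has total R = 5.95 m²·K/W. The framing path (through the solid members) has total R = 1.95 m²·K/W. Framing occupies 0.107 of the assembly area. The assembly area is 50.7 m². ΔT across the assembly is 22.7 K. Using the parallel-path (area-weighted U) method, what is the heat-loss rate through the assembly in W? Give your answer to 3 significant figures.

U_eff = 0.893/5.95 + 0.107/1.95 = 0.1501 + 0.05487 = 0.205
R_eff = 1/U_eff = 4.879 m²·K/W
Q = 50.7 × 22.7 / 4.879 = 235.9 W

236 W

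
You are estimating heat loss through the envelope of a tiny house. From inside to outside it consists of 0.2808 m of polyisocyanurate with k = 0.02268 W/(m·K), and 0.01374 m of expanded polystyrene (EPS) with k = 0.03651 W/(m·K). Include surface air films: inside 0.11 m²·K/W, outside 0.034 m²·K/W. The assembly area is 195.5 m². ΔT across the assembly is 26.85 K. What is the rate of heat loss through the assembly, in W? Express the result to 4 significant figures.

406.9 W

0.2808/0.02268 = 12.381
0.01374/0.03651 = 0.37634
R_total = 0.11 + 12.381 + 0.37634 + 0.034 = 12.901 m²·K/W
Q = A·ΔT/R = 195.5 × 26.85 / 12.901 = 406.87 W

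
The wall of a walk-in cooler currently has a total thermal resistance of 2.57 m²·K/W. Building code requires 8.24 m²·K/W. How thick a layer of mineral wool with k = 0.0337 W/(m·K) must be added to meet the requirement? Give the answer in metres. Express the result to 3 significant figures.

ΔR = 8.24 − 2.57 = 5.67 m²·K/W
L = ΔR × k = 5.67 × 0.0337 = 0.1911 m

0.191 m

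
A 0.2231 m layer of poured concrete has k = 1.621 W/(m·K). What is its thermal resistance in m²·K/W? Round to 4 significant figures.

0.1376 m²·K/W

R = L/k = 0.2231/1.621 = 0.13763 m²·K/W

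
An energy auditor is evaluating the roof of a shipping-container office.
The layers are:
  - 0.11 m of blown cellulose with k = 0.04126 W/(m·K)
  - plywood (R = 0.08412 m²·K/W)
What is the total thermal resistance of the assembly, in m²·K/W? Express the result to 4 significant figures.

2.750 m²·K/W

0.11/0.04126 = 2.666
R_total = 2.666 + 0.08412 = 2.7501 m²·K/W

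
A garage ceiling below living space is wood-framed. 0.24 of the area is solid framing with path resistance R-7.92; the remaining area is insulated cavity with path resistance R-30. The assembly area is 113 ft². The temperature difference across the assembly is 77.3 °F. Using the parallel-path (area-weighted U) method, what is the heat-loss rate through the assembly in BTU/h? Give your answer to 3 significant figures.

486 BTU/h

U_eff = 0.76/30 + 0.24/7.92 = 0.02533 + 0.0303 = 0.05564
R_eff = 1/U_eff = 17.97 ft²·°F·h/BTU
Q = 113 × 77.3 / 17.97 = 486 BTU/h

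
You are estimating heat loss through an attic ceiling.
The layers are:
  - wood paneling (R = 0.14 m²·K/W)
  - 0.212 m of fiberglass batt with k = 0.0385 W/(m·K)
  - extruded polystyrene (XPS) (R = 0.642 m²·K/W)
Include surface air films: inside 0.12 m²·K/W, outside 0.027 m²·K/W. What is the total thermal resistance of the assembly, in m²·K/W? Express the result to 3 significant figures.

6.44 m²·K/W

0.212/0.0385 = 5.506
R_total = 0.12 + 0.14 + 5.506 + 0.642 + 0.027 = 6.435 m²·K/W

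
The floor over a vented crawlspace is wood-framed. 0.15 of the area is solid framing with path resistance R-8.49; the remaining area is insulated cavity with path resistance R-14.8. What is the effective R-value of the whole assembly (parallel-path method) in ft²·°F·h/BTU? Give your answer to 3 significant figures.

13.3 ft²·°F·h/BTU

U_eff = 0.85/14.8 + 0.15/8.49 = 0.05743 + 0.01767 = 0.0751
R_eff = 1/U_eff = 13.32 ft²·°F·h/BTU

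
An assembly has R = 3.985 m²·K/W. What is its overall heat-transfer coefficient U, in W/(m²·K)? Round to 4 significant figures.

U = 1/R = 1/3.985 = 0.25094

0.2509 W/(m²·K)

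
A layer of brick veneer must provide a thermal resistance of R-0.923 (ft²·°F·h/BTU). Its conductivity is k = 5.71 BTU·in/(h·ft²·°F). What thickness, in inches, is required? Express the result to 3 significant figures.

L = R × k = 0.923 × 5.71 = 5.27 in

5.27 in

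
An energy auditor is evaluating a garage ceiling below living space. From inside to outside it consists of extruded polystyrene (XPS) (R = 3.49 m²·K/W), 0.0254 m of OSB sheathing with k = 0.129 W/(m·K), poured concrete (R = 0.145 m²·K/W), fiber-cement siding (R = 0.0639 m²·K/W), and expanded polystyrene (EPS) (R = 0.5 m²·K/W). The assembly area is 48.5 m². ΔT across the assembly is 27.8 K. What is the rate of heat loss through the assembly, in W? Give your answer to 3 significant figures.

307 W

0.0254/0.129 = 0.1969
R_total = 3.49 + 0.1969 + 0.145 + 0.0639 + 0.5 = 4.396 m²·K/W
Q = A·ΔT/R = 48.5 × 27.8 / 4.396 = 306.7 W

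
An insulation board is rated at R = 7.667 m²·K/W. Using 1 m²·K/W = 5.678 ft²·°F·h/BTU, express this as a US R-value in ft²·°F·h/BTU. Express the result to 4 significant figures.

43.53 ft²·°F·h/BTU

R_US = 7.667 × 5.678 = 43.533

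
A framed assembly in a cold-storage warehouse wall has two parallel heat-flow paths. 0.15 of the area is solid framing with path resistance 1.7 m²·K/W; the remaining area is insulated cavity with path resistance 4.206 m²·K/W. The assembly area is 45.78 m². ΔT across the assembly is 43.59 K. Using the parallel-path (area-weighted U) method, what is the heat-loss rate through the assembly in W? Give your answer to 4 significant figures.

U_eff = 0.85/4.206 + 0.15/1.7 = 0.20209 + 0.088235 = 0.29033
R_eff = 1/U_eff = 3.4444 m²·K/W
Q = 45.78 × 43.59 / 3.4444 = 579.36 W

579.4 W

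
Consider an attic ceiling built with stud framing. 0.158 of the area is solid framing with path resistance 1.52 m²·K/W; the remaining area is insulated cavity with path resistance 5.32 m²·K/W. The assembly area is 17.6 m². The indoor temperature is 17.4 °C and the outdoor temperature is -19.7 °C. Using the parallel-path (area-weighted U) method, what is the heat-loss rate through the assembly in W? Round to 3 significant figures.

171 W

U_eff = 0.842/5.32 + 0.158/1.52 = 0.1583 + 0.1039 = 0.2622
R_eff = 1/U_eff = 3.814 m²·K/W
Q = 17.6 × (17.4 − (-19.7)) / 3.814 = 171.2 W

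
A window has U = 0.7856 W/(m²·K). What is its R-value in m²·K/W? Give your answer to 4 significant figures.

1.273 m²·K/W

R = 1/U = 1/0.7856 = 1.2729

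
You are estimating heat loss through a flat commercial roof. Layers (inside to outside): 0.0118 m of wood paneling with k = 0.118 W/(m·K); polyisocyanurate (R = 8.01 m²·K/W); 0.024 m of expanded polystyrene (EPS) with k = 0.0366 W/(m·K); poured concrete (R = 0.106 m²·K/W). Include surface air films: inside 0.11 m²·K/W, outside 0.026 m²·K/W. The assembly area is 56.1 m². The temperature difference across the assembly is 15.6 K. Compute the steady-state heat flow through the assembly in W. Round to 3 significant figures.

0.0118/0.118 = 0.1
0.024/0.0366 = 0.6557
R_total = 0.11 + 0.1 + 8.01 + 0.6557 + 0.106 + 0.026 = 9.008 m²·K/W
Q = A·ΔT/R = 56.1 × 15.6 / 9.008 = 97.16 W

97.2 W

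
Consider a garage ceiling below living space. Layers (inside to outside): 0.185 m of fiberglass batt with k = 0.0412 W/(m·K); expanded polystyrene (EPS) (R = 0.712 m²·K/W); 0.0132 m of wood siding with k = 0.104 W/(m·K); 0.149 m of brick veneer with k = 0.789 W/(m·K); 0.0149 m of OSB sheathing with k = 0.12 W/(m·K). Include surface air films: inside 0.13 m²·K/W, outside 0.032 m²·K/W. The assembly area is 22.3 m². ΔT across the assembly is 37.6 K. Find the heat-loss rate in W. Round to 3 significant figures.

0.185/0.0412 = 4.49
0.0132/0.104 = 0.1269
0.149/0.789 = 0.1888
0.0149/0.12 = 0.1242
R_total = 0.13 + 4.49 + 0.712 + 0.1269 + 0.1888 + 0.1242 + 0.032 = 5.804 m²·K/W
Q = A·ΔT/R = 22.3 × 37.6 / 5.804 = 144.5 W

144 W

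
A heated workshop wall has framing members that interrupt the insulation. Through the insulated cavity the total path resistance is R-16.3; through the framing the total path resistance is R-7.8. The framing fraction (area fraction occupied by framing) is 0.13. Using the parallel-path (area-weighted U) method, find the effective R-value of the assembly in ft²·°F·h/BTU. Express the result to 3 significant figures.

U_eff = 0.87/16.3 + 0.13/7.8 = 0.05337 + 0.01667 = 0.07004
R_eff = 1/U_eff = 14.28 ft²·°F·h/BTU

14.3 ft²·°F·h/BTU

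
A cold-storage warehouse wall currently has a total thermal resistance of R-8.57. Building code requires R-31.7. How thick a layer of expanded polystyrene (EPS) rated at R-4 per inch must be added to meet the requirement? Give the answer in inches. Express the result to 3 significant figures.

5.78 in

ΔR = 31.7 − 8.57 = 23.13 ft²·°F·h/BTU
L = ΔR / (R/in) = 23.13/4 = 5.782 in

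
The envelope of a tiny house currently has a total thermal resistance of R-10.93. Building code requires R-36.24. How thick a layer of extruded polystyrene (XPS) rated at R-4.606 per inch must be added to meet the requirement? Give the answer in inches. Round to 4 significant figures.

5.495 in

ΔR = 36.24 − 10.93 = 25.31 ft²·°F·h/BTU
L = ΔR / (R/in) = 25.31/4.606 = 5.495 in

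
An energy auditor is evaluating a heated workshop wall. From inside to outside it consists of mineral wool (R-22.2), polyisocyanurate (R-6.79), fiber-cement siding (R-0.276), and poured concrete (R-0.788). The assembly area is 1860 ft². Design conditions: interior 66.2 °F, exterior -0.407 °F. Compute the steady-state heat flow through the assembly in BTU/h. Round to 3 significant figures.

4120 BTU/h

R_total = 22.2 + 6.79 + 0.276 + 0.788 = 30.05 ft²·°F·h/BTU
Q = A·ΔT/R = 1860 × (66.2 − (-0.407)) / 30.05 = 4122 BTU/h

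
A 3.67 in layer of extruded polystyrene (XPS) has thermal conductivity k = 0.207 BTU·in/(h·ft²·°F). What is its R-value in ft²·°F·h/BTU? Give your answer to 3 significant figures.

17.7 ft²·°F·h/BTU

R = L/k = 3.67/0.207 = 17.73 ft²·°F·h/BTU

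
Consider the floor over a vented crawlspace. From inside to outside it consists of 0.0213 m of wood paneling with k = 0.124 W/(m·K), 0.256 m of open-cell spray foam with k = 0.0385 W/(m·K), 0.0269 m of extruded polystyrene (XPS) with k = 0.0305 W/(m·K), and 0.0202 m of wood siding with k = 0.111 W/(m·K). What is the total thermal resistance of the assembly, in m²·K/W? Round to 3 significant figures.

7.89 m²·K/W

0.0213/0.124 = 0.1718
0.256/0.0385 = 6.649
0.0269/0.0305 = 0.882
0.0202/0.111 = 0.182
R_total = 0.1718 + 6.649 + 0.882 + 0.182 = 7.885 m²·K/W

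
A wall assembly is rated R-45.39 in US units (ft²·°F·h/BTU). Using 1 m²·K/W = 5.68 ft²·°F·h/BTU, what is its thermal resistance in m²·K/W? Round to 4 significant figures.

7.991 m²·K/W

R_SI = 45.39/5.68 = 7.9912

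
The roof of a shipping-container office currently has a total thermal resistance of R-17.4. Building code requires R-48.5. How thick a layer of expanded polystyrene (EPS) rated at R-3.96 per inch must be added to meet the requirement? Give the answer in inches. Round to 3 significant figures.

ΔR = 48.5 − 17.4 = 31.1 ft²·°F·h/BTU
L = ΔR / (R/in) = 31.1/3.96 = 7.854 in

7.85 in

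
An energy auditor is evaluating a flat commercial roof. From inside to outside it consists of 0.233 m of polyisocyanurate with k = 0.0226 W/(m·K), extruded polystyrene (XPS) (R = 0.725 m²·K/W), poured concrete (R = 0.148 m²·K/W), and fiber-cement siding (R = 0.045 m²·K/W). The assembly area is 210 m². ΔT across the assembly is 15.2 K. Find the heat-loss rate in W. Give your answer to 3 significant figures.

0.233/0.0226 = 10.31
R_total = 10.31 + 0.725 + 0.148 + 0.045 = 11.23 m²·K/W
Q = A·ΔT/R = 210 × 15.2 / 11.23 = 284.3 W

284 W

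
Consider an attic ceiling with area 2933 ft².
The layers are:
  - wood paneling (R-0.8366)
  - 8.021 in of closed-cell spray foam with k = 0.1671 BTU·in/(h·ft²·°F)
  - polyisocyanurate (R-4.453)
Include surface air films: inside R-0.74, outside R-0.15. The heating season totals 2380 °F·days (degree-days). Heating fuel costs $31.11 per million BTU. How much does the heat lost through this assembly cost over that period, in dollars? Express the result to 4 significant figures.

96.20 dollars

8.021/0.1671 = 48.001
R_total = 0.74 + 0.8366 + 48.001 + 4.453 + 0.15 = 54.181 ft²·°F·h/BTU
E = A × HDD × 24 / R = 2933 × 2380 × 24 / 54.181 = 3092100 BTU
Cost = 3092100/10⁶ × 31.11 = $96.196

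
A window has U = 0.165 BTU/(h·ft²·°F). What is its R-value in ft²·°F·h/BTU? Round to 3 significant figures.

6.06 ft²·°F·h/BTU

R = 1/U = 1/0.165 = 6.061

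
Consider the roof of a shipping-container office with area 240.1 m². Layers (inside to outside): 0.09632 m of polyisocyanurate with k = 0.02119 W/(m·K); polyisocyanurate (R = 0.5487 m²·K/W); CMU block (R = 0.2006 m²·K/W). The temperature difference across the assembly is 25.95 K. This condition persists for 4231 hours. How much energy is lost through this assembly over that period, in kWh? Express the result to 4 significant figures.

4979 kWh

0.09632/0.02119 = 4.5455
R_total = 4.5455 + 0.5487 + 0.2006 = 5.2948 m²·K/W
Q = 240.1 × 25.95 / 5.2948 = 1176.7 W
E = 1176.7 W × 4231 h / 1000 = 4978.7 kWh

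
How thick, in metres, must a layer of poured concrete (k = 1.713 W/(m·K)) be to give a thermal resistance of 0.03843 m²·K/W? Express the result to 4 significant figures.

0.06583 m

L = R·k = 0.03843 × 1.713 = 0.065831 m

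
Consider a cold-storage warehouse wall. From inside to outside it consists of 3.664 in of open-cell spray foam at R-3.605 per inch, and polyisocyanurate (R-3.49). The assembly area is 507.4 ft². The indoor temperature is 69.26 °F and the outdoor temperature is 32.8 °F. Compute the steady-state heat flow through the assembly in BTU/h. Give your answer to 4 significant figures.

3.664 × 3.605 = 13.209
R_total = 13.209 + 3.49 = 16.699 ft²·°F·h/BTU
Q = A·ΔT/R = 507.4 × (69.26 − 32.8) / 16.699 = 1107.9 BTU/h

1108 BTU/h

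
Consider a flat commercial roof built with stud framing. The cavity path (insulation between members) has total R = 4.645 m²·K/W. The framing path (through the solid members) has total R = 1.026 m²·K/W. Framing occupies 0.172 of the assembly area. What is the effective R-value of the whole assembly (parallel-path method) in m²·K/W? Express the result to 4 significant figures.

2.891 m²·K/W

U_eff = 0.828/4.645 + 0.172/1.026 = 0.17826 + 0.16764 = 0.3459
R_eff = 1/U_eff = 2.891 m²·K/W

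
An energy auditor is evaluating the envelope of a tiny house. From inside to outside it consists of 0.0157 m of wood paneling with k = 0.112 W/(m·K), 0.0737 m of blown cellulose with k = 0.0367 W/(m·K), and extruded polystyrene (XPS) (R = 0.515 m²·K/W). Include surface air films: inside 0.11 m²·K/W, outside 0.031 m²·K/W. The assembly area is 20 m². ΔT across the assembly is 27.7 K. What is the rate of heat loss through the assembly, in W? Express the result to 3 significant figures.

198 W

0.0157/0.112 = 0.1402
0.0737/0.0367 = 2.008
R_total = 0.11 + 0.1402 + 2.008 + 0.515 + 0.031 = 2.804 m²·K/W
Q = A·ΔT/R = 20 × 27.7 / 2.804 = 197.6 W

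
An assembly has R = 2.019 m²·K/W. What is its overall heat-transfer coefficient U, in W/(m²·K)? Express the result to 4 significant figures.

U = 1/R = 1/2.019 = 0.49529

0.4953 W/(m²·K)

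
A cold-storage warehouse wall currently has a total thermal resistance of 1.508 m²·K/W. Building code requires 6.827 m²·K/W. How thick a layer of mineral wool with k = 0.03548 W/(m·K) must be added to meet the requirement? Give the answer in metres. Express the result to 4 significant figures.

0.1887 m

ΔR = 6.827 − 1.508 = 5.319 m²·K/W
L = ΔR × k = 5.319 × 0.03548 = 0.18872 m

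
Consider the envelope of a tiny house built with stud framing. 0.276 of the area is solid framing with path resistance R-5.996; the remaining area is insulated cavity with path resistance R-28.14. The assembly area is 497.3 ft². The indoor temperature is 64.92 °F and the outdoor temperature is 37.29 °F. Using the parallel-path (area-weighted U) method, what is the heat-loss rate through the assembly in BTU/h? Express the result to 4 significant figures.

U_eff = 0.724/28.14 + 0.276/5.996 = 0.025729 + 0.046031 = 0.071759
R_eff = 1/U_eff = 13.935 ft²·°F·h/BTU
Q = 497.3 × (64.92 − 37.29) / 13.935 = 986 BTU/h

986.0 BTU/h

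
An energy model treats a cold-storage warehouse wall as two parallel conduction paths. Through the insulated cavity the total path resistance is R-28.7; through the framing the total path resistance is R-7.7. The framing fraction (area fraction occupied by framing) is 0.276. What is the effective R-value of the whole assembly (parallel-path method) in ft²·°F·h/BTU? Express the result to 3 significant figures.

U_eff = 0.724/28.7 + 0.276/7.7 = 0.02523 + 0.03584 = 0.06107
R_eff = 1/U_eff = 16.37 ft²·°F·h/BTU

16.4 ft²·°F·h/BTU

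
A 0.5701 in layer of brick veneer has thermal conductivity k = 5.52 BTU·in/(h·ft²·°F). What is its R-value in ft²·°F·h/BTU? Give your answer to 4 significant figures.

R = L/k = 0.5701/5.52 = 0.10328 ft²·°F·h/BTU

0.1033 ft²·°F·h/BTU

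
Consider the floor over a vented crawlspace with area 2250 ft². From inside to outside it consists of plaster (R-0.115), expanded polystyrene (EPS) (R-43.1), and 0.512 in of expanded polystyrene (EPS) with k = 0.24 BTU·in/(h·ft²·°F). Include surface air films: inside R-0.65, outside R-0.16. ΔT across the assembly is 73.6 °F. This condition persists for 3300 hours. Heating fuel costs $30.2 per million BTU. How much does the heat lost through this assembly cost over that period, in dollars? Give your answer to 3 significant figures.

0.512/0.24 = 2.133
R_total = 0.65 + 0.115 + 43.1 + 2.133 + 0.16 = 46.16 ft²·°F·h/BTU
Q = 2250 × 73.6 / 46.16 = 3588 BTU/h
E = 3588 × 3300 = 11840000 BTU
Cost = 11840000/10⁶ × 30.2 = $357.5

358 dollars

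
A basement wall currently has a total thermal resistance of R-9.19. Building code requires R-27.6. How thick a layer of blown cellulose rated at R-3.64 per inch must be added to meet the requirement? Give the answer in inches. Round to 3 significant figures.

5.06 in

ΔR = 27.6 − 9.19 = 18.41 ft²·°F·h/BTU
L = ΔR / (R/in) = 18.41/3.64 = 5.058 in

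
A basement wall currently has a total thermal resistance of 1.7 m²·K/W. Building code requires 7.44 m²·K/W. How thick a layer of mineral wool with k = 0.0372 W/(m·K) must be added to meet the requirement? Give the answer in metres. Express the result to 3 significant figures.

0.214 m

ΔR = 7.44 − 1.7 = 5.74 m²·K/W
L = ΔR × k = 5.74 × 0.0372 = 0.2135 m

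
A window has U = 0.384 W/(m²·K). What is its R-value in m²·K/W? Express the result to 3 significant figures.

2.60 m²·K/W

R = 1/U = 1/0.384 = 2.604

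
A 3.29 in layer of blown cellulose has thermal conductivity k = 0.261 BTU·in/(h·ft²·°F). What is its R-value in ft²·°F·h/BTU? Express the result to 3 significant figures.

12.6 ft²·°F·h/BTU

R = L/k = 3.29/0.261 = 12.61 ft²·°F·h/BTU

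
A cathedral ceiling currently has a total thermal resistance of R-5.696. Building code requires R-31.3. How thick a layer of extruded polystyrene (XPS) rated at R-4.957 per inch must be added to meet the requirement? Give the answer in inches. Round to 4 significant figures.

ΔR = 31.3 − 5.696 = 25.604 ft²·°F·h/BTU
L = ΔR / (R/in) = 25.604/4.957 = 5.1652 in

5.165 in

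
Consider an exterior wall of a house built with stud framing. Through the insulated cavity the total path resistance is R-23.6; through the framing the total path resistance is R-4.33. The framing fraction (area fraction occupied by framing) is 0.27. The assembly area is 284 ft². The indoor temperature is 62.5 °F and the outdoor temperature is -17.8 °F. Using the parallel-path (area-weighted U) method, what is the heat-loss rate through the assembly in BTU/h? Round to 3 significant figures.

2130 BTU/h

U_eff = 0.73/23.6 + 0.27/4.33 = 0.03093 + 0.06236 = 0.09329
R_eff = 1/U_eff = 10.72 ft²·°F·h/BTU
Q = 284 × (62.5 − (-17.8)) / 10.72 = 2127 BTU/h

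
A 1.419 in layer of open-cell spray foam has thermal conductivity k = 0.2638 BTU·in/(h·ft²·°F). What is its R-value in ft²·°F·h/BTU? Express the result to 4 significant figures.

5.379 ft²·°F·h/BTU

R = L/k = 1.419/0.2638 = 5.3791 ft²·°F·h/BTU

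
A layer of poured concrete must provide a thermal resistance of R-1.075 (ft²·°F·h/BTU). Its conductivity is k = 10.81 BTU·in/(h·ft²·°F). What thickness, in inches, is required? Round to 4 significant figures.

L = R × k = 1.075 × 10.81 = 11.621 in

11.62 in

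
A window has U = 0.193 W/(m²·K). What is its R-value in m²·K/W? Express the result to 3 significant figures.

R = 1/U = 1/0.193 = 5.181

5.18 m²·K/W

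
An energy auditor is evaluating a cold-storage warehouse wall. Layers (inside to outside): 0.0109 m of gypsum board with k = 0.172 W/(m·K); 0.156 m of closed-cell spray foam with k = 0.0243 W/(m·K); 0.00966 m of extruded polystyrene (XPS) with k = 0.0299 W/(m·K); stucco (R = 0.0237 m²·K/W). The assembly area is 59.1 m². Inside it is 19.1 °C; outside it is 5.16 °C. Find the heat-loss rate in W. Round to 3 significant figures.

121 W

0.0109/0.172 = 0.06337
0.156/0.0243 = 6.42
0.00966/0.0299 = 0.3231
R_total = 0.06337 + 6.42 + 0.3231 + 0.0237 = 6.83 m²·K/W
Q = A·ΔT/R = 59.1 × (19.1 − 5.16) / 6.83 = 120.6 W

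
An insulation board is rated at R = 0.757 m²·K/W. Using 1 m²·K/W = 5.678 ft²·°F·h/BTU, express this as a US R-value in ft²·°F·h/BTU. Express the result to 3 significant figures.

4.30 ft²·°F·h/BTU

R_US = 0.757 × 5.678 = 4.298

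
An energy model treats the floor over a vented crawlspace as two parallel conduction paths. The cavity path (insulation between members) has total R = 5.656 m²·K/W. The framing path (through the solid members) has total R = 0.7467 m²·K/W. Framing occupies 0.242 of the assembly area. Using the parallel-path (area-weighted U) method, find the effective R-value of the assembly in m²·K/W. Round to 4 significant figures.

U_eff = 0.758/5.656 + 0.242/0.7467 = 0.13402 + 0.32409 = 0.45811
R_eff = 1/U_eff = 2.1829 m²·K/W

2.183 m²·K/W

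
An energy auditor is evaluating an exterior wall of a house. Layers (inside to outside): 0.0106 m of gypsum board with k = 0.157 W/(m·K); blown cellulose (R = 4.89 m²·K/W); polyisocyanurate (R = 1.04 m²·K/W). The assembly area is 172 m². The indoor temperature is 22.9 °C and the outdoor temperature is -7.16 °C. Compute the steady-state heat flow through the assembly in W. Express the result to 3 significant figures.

0.0106/0.157 = 0.06752
R_total = 0.06752 + 4.89 + 1.04 = 5.998 m²·K/W
Q = A·ΔT/R = 172 × (22.9 − (-7.16)) / 5.998 = 862.1 W

862 W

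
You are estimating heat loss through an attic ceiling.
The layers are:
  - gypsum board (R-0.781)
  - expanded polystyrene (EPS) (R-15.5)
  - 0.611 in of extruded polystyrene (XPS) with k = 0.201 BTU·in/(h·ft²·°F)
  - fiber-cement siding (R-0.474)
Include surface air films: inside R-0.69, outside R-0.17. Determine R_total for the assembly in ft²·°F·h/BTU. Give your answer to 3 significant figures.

20.7 ft²·°F·h/BTU

0.611/0.201 = 3.04
R_total = 0.69 + 0.781 + 15.5 + 3.04 + 0.474 + 0.17 = 20.65 ft²·°F·h/BTU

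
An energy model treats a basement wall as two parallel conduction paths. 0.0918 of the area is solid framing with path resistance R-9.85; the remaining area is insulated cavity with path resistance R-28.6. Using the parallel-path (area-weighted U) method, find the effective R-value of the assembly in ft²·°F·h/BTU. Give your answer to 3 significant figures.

24.3 ft²·°F·h/BTU

U_eff = 0.9082/28.6 + 0.0918/9.85 = 0.03176 + 0.00932 = 0.04108
R_eff = 1/U_eff = 24.35 ft²·°F·h/BTU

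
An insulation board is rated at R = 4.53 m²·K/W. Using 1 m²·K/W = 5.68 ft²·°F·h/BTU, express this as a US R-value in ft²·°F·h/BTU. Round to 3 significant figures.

R_US = 4.53 × 5.68 = 25.73

25.7 ft²·°F·h/BTU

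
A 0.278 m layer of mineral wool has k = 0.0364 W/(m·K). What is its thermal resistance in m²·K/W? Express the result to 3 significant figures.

R = L/k = 0.278/0.0364 = 7.637 m²·K/W

7.64 m²·K/W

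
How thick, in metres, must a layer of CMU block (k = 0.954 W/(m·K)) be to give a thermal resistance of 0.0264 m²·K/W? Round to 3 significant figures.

0.0252 m

L = R·k = 0.0264 × 0.954 = 0.02519 m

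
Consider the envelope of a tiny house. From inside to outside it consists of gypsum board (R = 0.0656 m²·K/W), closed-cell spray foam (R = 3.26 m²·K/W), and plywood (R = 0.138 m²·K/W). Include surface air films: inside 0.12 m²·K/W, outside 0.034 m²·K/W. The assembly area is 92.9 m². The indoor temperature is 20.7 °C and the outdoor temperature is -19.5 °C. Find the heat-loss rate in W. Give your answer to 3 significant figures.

R_total = 0.12 + 0.0656 + 3.26 + 0.138 + 0.034 = 3.618 m²·K/W
Q = A·ΔT/R = 92.9 × (20.7 − (-19.5)) / 3.618 = 1032 W

1030 W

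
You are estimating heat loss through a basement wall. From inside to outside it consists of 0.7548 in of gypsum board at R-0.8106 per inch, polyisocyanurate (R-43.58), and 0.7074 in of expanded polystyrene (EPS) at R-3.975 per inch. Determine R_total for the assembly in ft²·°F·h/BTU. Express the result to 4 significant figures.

47.00 ft²·°F·h/BTU

0.7548 × 0.8106 = 0.61184
0.7074 × 3.975 = 2.8119
R_total = 0.61184 + 43.58 + 2.8119 = 47.004 ft²·°F·h/BTU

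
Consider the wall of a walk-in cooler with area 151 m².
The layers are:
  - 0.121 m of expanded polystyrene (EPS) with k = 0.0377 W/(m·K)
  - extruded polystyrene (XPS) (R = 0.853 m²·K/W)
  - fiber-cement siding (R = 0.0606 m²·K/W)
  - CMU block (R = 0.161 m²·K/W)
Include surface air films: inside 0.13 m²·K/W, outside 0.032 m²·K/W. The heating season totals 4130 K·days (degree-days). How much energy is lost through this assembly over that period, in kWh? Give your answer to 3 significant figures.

3370 kWh

0.121/0.0377 = 3.21
R_total = 0.13 + 3.21 + 0.853 + 0.0606 + 0.161 + 0.032 = 4.446 m²·K/W
E = A × HDD × 24 / R / 1000 = 151 × 4130 × 24 / 4.446 / 1000 = 3366 kWh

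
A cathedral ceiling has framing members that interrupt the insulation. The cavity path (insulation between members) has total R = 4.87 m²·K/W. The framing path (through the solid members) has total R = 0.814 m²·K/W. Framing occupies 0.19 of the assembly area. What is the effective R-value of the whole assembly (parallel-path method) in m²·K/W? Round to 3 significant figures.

U_eff = 0.81/4.87 + 0.19/0.814 = 0.1663 + 0.2334 = 0.3997
R_eff = 1/U_eff = 2.502 m²·K/W

2.50 m²·K/W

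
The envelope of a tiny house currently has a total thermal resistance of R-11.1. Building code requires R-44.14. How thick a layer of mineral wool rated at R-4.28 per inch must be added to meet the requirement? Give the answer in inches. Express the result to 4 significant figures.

ΔR = 44.14 − 11.1 = 33.04 ft²·°F·h/BTU
L = ΔR / (R/in) = 33.04/4.28 = 7.7196 in

7.720 in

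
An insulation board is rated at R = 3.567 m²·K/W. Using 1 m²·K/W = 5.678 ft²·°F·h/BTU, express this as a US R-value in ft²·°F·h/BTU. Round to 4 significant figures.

R_US = 3.567 × 5.678 = 20.253

20.25 ft²·°F·h/BTU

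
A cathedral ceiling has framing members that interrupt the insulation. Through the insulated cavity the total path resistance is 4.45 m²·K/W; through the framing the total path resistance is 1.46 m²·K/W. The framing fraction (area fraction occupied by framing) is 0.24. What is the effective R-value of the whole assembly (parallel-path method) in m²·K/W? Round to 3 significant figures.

2.98 m²·K/W

U_eff = 0.76/4.45 + 0.24/1.46 = 0.1708 + 0.1644 = 0.3352
R_eff = 1/U_eff = 2.984 m²·K/W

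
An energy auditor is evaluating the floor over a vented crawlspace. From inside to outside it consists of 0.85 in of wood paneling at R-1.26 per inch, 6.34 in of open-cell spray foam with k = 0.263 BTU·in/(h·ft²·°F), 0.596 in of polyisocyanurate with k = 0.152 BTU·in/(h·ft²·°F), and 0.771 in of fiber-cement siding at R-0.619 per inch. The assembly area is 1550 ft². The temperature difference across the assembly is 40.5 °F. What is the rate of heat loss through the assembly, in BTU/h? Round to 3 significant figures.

0.85 × 1.26 = 1.071
6.34/0.263 = 24.11
0.596/0.152 = 3.921
0.771 × 0.619 = 0.4772
R_total = 1.071 + 24.11 + 3.921 + 0.4772 = 29.58 ft²·°F·h/BTU
Q = A·ΔT/R = 1550 × 40.5 / 29.58 = 2123 BTU/h

2120 BTU/h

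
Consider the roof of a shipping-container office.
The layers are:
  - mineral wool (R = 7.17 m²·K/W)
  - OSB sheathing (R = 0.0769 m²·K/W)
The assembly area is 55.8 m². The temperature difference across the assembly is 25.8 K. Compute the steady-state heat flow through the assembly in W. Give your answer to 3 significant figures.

199 W

R_total = 7.17 + 0.0769 = 7.247 m²·K/W
Q = A·ΔT/R = 55.8 × 25.8 / 7.247 = 198.7 W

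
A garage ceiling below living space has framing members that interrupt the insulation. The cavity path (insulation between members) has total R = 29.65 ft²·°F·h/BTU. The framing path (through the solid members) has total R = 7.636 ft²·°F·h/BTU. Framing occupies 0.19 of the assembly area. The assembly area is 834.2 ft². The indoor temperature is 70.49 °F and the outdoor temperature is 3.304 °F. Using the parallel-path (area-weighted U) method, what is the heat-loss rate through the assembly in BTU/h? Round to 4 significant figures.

U_eff = 0.81/29.65 + 0.19/7.636 = 0.027319 + 0.024882 = 0.052201
R_eff = 1/U_eff = 19.157 ft²·°F·h/BTU
Q = 834.2 × (70.49 − 3.304) / 19.157 = 2925.7 BTU/h

2926 BTU/h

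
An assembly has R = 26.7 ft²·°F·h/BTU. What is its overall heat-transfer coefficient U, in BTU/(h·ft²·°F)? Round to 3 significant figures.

U = 1/R = 1/26.7 = 0.03745

0.0375 BTU/(h·ft²·°F)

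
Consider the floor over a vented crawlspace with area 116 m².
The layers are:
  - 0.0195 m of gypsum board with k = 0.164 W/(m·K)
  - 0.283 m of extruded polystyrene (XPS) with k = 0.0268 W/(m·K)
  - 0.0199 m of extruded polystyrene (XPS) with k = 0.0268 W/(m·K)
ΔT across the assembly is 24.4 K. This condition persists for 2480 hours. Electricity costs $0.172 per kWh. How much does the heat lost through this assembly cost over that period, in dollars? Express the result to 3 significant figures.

0.0195/0.164 = 0.1189
0.283/0.0268 = 10.56
0.0199/0.0268 = 0.7425
R_total = 0.1189 + 10.56 + 0.7425 = 11.42 m²·K/W
Q = 116 × 24.4 / 11.42 = 247.8 W
E = 247.8 W × 2480 h / 1000 = 614.6 kWh
Cost = 614.6 × 0.172 = $105.7

106 dollars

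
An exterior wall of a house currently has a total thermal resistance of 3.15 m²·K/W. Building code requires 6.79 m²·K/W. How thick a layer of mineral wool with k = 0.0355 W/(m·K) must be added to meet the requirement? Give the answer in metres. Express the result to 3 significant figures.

ΔR = 6.79 − 3.15 = 3.64 m²·K/W
L = ΔR × k = 3.64 × 0.0355 = 0.1292 m

0.129 m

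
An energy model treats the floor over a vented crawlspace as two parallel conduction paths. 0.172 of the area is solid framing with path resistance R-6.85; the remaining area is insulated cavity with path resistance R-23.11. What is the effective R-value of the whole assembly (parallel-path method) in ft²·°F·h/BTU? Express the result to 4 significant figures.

U_eff = 0.828/23.11 + 0.172/6.85 = 0.035829 + 0.025109 = 0.060938
R_eff = 1/U_eff = 16.41 ft²·°F·h/BTU

16.41 ft²·°F·h/BTU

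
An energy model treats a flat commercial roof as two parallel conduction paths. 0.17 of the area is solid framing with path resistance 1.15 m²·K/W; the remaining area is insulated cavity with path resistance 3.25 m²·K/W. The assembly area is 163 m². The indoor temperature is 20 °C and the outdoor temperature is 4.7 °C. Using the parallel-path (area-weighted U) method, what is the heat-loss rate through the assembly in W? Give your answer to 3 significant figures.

U_eff = 0.83/3.25 + 0.17/1.15 = 0.2554 + 0.1478 = 0.4032
R_eff = 1/U_eff = 2.48 m²·K/W
Q = 163 × (20 − 4.7) / 2.48 = 1006 W

1010 W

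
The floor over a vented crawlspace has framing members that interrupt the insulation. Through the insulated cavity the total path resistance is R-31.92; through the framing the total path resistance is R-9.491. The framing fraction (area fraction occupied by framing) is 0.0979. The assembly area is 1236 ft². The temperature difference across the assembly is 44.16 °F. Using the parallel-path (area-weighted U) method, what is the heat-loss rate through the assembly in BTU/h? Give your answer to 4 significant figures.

2106 BTU/h

U_eff = 0.9021/31.92 + 0.0979/9.491 = 0.028261 + 0.010315 = 0.038576
R_eff = 1/U_eff = 25.923 ft²·°F·h/BTU
Q = 1236 × 44.16 / 25.923 = 2105.6 BTU/h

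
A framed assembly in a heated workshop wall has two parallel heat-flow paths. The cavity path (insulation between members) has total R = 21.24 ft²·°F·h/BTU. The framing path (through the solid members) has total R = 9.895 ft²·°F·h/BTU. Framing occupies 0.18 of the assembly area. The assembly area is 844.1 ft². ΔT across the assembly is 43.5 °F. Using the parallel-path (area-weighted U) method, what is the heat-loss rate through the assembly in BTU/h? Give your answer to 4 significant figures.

U_eff = 0.82/21.24 + 0.18/9.895 = 0.038606 + 0.018191 = 0.056797
R_eff = 1/U_eff = 17.606 ft²·°F·h/BTU
Q = 844.1 × 43.5 / 17.606 = 2085.5 BTU/h

2086 BTU/h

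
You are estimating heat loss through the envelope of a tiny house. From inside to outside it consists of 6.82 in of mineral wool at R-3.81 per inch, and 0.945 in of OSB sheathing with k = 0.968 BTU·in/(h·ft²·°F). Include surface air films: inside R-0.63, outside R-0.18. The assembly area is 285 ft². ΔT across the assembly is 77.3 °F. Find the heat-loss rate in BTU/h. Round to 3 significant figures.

793 BTU/h

6.82 × 3.81 = 25.98
0.945/0.968 = 0.9762
R_total = 0.63 + 25.98 + 0.9762 + 0.18 = 27.77 ft²·°F·h/BTU
Q = A·ΔT/R = 285 × 77.3 / 27.77 = 793.3 BTU/h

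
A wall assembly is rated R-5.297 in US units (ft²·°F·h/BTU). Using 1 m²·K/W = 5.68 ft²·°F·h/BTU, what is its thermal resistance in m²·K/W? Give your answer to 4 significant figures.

R_SI = 5.297/5.68 = 0.93257

0.9326 m²·K/W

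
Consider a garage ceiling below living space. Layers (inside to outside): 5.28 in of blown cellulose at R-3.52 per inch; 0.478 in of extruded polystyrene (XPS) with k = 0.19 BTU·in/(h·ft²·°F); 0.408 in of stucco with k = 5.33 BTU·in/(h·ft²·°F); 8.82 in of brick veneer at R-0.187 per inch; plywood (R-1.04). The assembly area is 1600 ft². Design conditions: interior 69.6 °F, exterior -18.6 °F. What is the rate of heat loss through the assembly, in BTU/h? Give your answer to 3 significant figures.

5.28 × 3.52 = 18.59
0.478/0.19 = 2.516
0.408/5.33 = 0.07655
8.82 × 0.187 = 1.649
R_total = 18.59 + 2.516 + 0.07655 + 1.649 + 1.04 = 23.87 ft²·°F·h/BTU
Q = A·ΔT/R = 1600 × (69.6 − (-18.6)) / 23.87 = 5913 BTU/h

5910 BTU/h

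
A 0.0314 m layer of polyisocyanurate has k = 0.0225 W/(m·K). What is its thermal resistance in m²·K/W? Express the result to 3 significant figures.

1.40 m²·K/W

R = L/k = 0.0314/0.0225 = 1.396 m²·K/W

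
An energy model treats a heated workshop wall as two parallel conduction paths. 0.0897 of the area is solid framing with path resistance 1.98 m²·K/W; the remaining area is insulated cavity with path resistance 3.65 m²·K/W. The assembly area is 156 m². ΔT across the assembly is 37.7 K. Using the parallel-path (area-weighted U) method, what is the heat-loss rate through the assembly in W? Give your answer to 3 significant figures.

1730 W

U_eff = 0.9103/3.65 + 0.0897/1.98 = 0.2494 + 0.0453 = 0.2947
R_eff = 1/U_eff = 3.393 m²·K/W
Q = 156 × 37.7 / 3.393 = 1733 W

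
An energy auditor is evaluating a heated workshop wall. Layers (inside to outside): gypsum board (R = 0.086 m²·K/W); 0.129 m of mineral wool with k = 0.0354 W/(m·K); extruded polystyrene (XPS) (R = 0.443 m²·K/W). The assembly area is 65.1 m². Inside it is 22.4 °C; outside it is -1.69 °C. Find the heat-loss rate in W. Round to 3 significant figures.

0.129/0.0354 = 3.644
R_total = 0.086 + 3.644 + 0.443 = 4.173 m²·K/W
Q = A·ΔT/R = 65.1 × (22.4 − (-1.69)) / 4.173 = 375.8 W

376 W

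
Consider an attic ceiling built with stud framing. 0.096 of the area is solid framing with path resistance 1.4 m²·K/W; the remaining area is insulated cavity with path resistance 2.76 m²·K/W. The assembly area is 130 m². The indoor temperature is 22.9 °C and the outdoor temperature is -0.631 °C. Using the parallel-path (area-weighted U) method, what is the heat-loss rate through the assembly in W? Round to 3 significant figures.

1210 W

U_eff = 0.904/2.76 + 0.096/1.4 = 0.3275 + 0.06857 = 0.3961
R_eff = 1/U_eff = 2.525 m²·K/W
Q = 130 × (22.9 − (-0.631)) / 2.525 = 1212 W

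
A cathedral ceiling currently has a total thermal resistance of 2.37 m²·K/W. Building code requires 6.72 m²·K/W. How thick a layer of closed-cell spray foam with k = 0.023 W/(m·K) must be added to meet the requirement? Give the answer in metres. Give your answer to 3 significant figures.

0.100 m

ΔR = 6.72 − 2.37 = 4.35 m²·K/W
L = ΔR × k = 4.35 × 0.023 = 0.1 m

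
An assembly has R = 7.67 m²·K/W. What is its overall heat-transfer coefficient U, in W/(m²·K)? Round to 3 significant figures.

0.130 W/(m²·K)

U = 1/R = 1/7.67 = 0.1304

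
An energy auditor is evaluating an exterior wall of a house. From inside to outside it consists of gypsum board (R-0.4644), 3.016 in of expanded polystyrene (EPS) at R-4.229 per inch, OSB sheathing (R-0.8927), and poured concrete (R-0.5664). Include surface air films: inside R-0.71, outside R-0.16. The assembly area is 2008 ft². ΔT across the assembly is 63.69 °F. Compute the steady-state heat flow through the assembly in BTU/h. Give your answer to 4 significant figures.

8225 BTU/h

3.016 × 4.229 = 12.755
R_total = 0.71 + 0.4644 + 12.755 + 0.8927 + 0.5664 + 0.16 = 15.548 ft²·°F·h/BTU
Q = A·ΔT/R = 2008 × 63.69 / 15.548 = 8225.4 BTU/h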